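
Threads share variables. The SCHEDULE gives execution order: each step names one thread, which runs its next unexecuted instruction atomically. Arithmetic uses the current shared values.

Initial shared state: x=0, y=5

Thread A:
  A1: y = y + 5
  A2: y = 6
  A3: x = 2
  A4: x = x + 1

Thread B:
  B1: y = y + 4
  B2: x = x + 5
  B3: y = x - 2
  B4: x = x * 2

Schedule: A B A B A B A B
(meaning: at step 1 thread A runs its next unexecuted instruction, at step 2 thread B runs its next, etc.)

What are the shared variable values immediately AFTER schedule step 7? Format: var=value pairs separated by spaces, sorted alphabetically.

Answer: x=3 y=0

Derivation:
Step 1: thread A executes A1 (y = y + 5). Shared: x=0 y=10. PCs: A@1 B@0
Step 2: thread B executes B1 (y = y + 4). Shared: x=0 y=14. PCs: A@1 B@1
Step 3: thread A executes A2 (y = 6). Shared: x=0 y=6. PCs: A@2 B@1
Step 4: thread B executes B2 (x = x + 5). Shared: x=5 y=6. PCs: A@2 B@2
Step 5: thread A executes A3 (x = 2). Shared: x=2 y=6. PCs: A@3 B@2
Step 6: thread B executes B3 (y = x - 2). Shared: x=2 y=0. PCs: A@3 B@3
Step 7: thread A executes A4 (x = x + 1). Shared: x=3 y=0. PCs: A@4 B@3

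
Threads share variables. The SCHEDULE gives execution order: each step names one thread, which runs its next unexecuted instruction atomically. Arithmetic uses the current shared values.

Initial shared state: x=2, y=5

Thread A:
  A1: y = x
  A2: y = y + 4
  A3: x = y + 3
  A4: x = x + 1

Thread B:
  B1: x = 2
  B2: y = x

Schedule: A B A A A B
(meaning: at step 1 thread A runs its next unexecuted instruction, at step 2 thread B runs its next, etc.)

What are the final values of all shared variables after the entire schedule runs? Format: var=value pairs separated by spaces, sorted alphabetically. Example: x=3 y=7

Step 1: thread A executes A1 (y = x). Shared: x=2 y=2. PCs: A@1 B@0
Step 2: thread B executes B1 (x = 2). Shared: x=2 y=2. PCs: A@1 B@1
Step 3: thread A executes A2 (y = y + 4). Shared: x=2 y=6. PCs: A@2 B@1
Step 4: thread A executes A3 (x = y + 3). Shared: x=9 y=6. PCs: A@3 B@1
Step 5: thread A executes A4 (x = x + 1). Shared: x=10 y=6. PCs: A@4 B@1
Step 6: thread B executes B2 (y = x). Shared: x=10 y=10. PCs: A@4 B@2

Answer: x=10 y=10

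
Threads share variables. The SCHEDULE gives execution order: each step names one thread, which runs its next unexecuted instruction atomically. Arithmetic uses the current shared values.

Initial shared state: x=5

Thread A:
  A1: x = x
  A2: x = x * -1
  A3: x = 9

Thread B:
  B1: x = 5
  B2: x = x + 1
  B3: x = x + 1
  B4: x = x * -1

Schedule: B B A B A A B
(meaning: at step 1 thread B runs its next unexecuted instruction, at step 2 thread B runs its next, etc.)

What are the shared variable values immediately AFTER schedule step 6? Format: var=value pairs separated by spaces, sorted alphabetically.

Answer: x=9

Derivation:
Step 1: thread B executes B1 (x = 5). Shared: x=5. PCs: A@0 B@1
Step 2: thread B executes B2 (x = x + 1). Shared: x=6. PCs: A@0 B@2
Step 3: thread A executes A1 (x = x). Shared: x=6. PCs: A@1 B@2
Step 4: thread B executes B3 (x = x + 1). Shared: x=7. PCs: A@1 B@3
Step 5: thread A executes A2 (x = x * -1). Shared: x=-7. PCs: A@2 B@3
Step 6: thread A executes A3 (x = 9). Shared: x=9. PCs: A@3 B@3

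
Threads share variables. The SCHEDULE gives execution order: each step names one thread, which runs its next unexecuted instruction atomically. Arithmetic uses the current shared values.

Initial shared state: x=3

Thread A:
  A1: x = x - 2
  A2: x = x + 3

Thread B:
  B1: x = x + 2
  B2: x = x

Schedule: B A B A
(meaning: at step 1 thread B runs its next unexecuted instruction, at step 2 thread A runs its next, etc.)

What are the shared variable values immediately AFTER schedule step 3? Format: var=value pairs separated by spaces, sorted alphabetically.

Step 1: thread B executes B1 (x = x + 2). Shared: x=5. PCs: A@0 B@1
Step 2: thread A executes A1 (x = x - 2). Shared: x=3. PCs: A@1 B@1
Step 3: thread B executes B2 (x = x). Shared: x=3. PCs: A@1 B@2

Answer: x=3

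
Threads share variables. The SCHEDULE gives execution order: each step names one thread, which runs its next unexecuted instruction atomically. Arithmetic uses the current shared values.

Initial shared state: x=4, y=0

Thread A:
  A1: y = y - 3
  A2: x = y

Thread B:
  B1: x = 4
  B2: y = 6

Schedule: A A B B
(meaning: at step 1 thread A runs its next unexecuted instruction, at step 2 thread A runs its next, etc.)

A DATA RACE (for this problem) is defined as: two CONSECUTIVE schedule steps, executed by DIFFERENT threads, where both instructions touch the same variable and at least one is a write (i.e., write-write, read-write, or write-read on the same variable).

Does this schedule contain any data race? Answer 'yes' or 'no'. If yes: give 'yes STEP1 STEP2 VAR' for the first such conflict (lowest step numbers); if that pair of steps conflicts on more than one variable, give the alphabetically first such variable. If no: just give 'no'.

Steps 1,2: same thread (A). No race.
Steps 2,3: A(x = y) vs B(x = 4). RACE on x (W-W).
Steps 3,4: same thread (B). No race.
First conflict at steps 2,3.

Answer: yes 2 3 x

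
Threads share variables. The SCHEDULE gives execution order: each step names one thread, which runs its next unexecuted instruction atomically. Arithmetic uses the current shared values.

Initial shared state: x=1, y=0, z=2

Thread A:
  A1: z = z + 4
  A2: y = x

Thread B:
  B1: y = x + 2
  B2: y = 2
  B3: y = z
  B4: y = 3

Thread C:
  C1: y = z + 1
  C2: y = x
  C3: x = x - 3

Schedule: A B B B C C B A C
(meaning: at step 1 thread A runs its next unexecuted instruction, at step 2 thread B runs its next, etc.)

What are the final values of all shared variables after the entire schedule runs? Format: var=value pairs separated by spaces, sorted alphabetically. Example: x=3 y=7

Step 1: thread A executes A1 (z = z + 4). Shared: x=1 y=0 z=6. PCs: A@1 B@0 C@0
Step 2: thread B executes B1 (y = x + 2). Shared: x=1 y=3 z=6. PCs: A@1 B@1 C@0
Step 3: thread B executes B2 (y = 2). Shared: x=1 y=2 z=6. PCs: A@1 B@2 C@0
Step 4: thread B executes B3 (y = z). Shared: x=1 y=6 z=6. PCs: A@1 B@3 C@0
Step 5: thread C executes C1 (y = z + 1). Shared: x=1 y=7 z=6. PCs: A@1 B@3 C@1
Step 6: thread C executes C2 (y = x). Shared: x=1 y=1 z=6. PCs: A@1 B@3 C@2
Step 7: thread B executes B4 (y = 3). Shared: x=1 y=3 z=6. PCs: A@1 B@4 C@2
Step 8: thread A executes A2 (y = x). Shared: x=1 y=1 z=6. PCs: A@2 B@4 C@2
Step 9: thread C executes C3 (x = x - 3). Shared: x=-2 y=1 z=6. PCs: A@2 B@4 C@3

Answer: x=-2 y=1 z=6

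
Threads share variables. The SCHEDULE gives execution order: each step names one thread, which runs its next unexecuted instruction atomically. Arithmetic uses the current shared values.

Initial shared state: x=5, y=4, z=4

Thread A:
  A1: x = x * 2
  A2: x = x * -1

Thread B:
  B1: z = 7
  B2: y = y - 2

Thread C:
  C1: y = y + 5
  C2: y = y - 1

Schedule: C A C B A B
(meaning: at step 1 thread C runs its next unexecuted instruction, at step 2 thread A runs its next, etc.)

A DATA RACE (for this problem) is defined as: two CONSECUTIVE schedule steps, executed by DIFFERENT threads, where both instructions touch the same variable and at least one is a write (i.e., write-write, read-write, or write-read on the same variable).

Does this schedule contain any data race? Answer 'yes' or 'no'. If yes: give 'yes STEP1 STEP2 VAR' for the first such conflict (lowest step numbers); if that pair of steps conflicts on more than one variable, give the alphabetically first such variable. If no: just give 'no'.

Answer: no

Derivation:
Steps 1,2: C(r=y,w=y) vs A(r=x,w=x). No conflict.
Steps 2,3: A(r=x,w=x) vs C(r=y,w=y). No conflict.
Steps 3,4: C(r=y,w=y) vs B(r=-,w=z). No conflict.
Steps 4,5: B(r=-,w=z) vs A(r=x,w=x). No conflict.
Steps 5,6: A(r=x,w=x) vs B(r=y,w=y). No conflict.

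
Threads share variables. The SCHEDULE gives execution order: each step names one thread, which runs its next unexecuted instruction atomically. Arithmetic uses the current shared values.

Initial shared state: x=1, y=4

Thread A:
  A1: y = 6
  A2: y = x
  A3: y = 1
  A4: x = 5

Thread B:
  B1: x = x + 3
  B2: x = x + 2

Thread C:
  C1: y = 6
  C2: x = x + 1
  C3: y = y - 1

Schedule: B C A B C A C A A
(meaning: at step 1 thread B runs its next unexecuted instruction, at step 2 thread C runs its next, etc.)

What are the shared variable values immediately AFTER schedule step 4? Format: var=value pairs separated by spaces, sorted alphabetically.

Answer: x=6 y=6

Derivation:
Step 1: thread B executes B1 (x = x + 3). Shared: x=4 y=4. PCs: A@0 B@1 C@0
Step 2: thread C executes C1 (y = 6). Shared: x=4 y=6. PCs: A@0 B@1 C@1
Step 3: thread A executes A1 (y = 6). Shared: x=4 y=6. PCs: A@1 B@1 C@1
Step 4: thread B executes B2 (x = x + 2). Shared: x=6 y=6. PCs: A@1 B@2 C@1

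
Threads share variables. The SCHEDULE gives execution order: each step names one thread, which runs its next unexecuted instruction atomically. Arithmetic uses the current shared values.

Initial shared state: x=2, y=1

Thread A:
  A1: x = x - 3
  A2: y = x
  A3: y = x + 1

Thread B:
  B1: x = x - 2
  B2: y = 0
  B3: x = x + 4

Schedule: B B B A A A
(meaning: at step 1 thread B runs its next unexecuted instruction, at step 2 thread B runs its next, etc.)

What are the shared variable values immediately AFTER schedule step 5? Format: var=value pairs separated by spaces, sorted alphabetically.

Answer: x=1 y=1

Derivation:
Step 1: thread B executes B1 (x = x - 2). Shared: x=0 y=1. PCs: A@0 B@1
Step 2: thread B executes B2 (y = 0). Shared: x=0 y=0. PCs: A@0 B@2
Step 3: thread B executes B3 (x = x + 4). Shared: x=4 y=0. PCs: A@0 B@3
Step 4: thread A executes A1 (x = x - 3). Shared: x=1 y=0. PCs: A@1 B@3
Step 5: thread A executes A2 (y = x). Shared: x=1 y=1. PCs: A@2 B@3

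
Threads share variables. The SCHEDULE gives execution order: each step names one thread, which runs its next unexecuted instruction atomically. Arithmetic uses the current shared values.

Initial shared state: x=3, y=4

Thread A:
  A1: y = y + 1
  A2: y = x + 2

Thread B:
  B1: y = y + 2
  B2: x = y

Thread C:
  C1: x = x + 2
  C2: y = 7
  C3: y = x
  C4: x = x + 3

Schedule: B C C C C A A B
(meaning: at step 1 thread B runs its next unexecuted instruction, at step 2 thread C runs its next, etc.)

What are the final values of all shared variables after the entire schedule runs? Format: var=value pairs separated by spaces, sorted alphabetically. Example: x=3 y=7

Answer: x=10 y=10

Derivation:
Step 1: thread B executes B1 (y = y + 2). Shared: x=3 y=6. PCs: A@0 B@1 C@0
Step 2: thread C executes C1 (x = x + 2). Shared: x=5 y=6. PCs: A@0 B@1 C@1
Step 3: thread C executes C2 (y = 7). Shared: x=5 y=7. PCs: A@0 B@1 C@2
Step 4: thread C executes C3 (y = x). Shared: x=5 y=5. PCs: A@0 B@1 C@3
Step 5: thread C executes C4 (x = x + 3). Shared: x=8 y=5. PCs: A@0 B@1 C@4
Step 6: thread A executes A1 (y = y + 1). Shared: x=8 y=6. PCs: A@1 B@1 C@4
Step 7: thread A executes A2 (y = x + 2). Shared: x=8 y=10. PCs: A@2 B@1 C@4
Step 8: thread B executes B2 (x = y). Shared: x=10 y=10. PCs: A@2 B@2 C@4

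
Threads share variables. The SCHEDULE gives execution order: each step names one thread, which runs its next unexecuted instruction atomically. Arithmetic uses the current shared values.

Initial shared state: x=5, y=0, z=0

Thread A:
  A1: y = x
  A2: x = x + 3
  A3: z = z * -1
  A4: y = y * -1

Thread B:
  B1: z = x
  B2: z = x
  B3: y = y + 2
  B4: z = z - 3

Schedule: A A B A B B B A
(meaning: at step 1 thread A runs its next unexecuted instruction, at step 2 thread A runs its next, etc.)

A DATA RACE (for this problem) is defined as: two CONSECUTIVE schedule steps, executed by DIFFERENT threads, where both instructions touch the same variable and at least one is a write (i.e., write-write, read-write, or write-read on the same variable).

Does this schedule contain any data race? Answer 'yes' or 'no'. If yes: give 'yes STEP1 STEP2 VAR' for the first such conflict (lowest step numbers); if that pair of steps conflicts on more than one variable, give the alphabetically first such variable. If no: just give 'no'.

Steps 1,2: same thread (A). No race.
Steps 2,3: A(x = x + 3) vs B(z = x). RACE on x (W-R).
Steps 3,4: B(z = x) vs A(z = z * -1). RACE on z (W-W).
Steps 4,5: A(z = z * -1) vs B(z = x). RACE on z (W-W).
Steps 5,6: same thread (B). No race.
Steps 6,7: same thread (B). No race.
Steps 7,8: B(r=z,w=z) vs A(r=y,w=y). No conflict.
First conflict at steps 2,3.

Answer: yes 2 3 x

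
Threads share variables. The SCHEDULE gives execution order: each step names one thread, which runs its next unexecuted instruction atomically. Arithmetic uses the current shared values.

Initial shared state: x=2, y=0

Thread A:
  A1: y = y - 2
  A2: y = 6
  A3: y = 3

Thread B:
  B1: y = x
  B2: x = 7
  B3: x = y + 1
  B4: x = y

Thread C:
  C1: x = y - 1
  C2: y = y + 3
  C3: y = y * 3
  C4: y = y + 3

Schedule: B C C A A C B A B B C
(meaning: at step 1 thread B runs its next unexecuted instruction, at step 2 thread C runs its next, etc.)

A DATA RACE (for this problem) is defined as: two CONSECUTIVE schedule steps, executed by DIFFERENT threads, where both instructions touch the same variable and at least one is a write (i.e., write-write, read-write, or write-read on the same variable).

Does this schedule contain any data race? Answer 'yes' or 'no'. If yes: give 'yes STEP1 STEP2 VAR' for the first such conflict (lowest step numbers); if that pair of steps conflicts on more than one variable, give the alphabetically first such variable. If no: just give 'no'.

Answer: yes 1 2 x

Derivation:
Steps 1,2: B(y = x) vs C(x = y - 1). RACE on x (R-W), y (W-R). Multiple vars; alphabetically first is x.
Steps 2,3: same thread (C). No race.
Steps 3,4: C(y = y + 3) vs A(y = y - 2). RACE on y (W-W).
Steps 4,5: same thread (A). No race.
Steps 5,6: A(y = 6) vs C(y = y * 3). RACE on y (W-W).
Steps 6,7: C(r=y,w=y) vs B(r=-,w=x). No conflict.
Steps 7,8: B(r=-,w=x) vs A(r=-,w=y). No conflict.
Steps 8,9: A(y = 3) vs B(x = y + 1). RACE on y (W-R).
Steps 9,10: same thread (B). No race.
Steps 10,11: B(x = y) vs C(y = y + 3). RACE on y (R-W).
First conflict at steps 1,2.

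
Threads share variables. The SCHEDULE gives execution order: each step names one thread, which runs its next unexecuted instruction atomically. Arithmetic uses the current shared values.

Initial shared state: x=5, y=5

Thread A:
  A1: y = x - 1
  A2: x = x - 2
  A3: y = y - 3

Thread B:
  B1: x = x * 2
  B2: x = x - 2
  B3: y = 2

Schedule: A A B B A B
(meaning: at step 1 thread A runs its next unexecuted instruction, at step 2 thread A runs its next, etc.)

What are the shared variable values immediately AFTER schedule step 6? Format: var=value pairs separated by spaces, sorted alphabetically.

Step 1: thread A executes A1 (y = x - 1). Shared: x=5 y=4. PCs: A@1 B@0
Step 2: thread A executes A2 (x = x - 2). Shared: x=3 y=4. PCs: A@2 B@0
Step 3: thread B executes B1 (x = x * 2). Shared: x=6 y=4. PCs: A@2 B@1
Step 4: thread B executes B2 (x = x - 2). Shared: x=4 y=4. PCs: A@2 B@2
Step 5: thread A executes A3 (y = y - 3). Shared: x=4 y=1. PCs: A@3 B@2
Step 6: thread B executes B3 (y = 2). Shared: x=4 y=2. PCs: A@3 B@3

Answer: x=4 y=2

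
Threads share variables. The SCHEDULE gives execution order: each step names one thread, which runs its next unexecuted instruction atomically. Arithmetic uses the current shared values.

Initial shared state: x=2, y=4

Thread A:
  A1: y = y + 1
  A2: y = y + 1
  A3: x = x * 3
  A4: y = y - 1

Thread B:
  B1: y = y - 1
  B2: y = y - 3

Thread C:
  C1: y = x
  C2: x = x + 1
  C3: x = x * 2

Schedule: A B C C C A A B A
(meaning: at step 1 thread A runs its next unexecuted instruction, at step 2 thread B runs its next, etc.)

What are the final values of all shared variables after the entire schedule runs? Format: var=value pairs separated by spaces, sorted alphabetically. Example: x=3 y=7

Step 1: thread A executes A1 (y = y + 1). Shared: x=2 y=5. PCs: A@1 B@0 C@0
Step 2: thread B executes B1 (y = y - 1). Shared: x=2 y=4. PCs: A@1 B@1 C@0
Step 3: thread C executes C1 (y = x). Shared: x=2 y=2. PCs: A@1 B@1 C@1
Step 4: thread C executes C2 (x = x + 1). Shared: x=3 y=2. PCs: A@1 B@1 C@2
Step 5: thread C executes C3 (x = x * 2). Shared: x=6 y=2. PCs: A@1 B@1 C@3
Step 6: thread A executes A2 (y = y + 1). Shared: x=6 y=3. PCs: A@2 B@1 C@3
Step 7: thread A executes A3 (x = x * 3). Shared: x=18 y=3. PCs: A@3 B@1 C@3
Step 8: thread B executes B2 (y = y - 3). Shared: x=18 y=0. PCs: A@3 B@2 C@3
Step 9: thread A executes A4 (y = y - 1). Shared: x=18 y=-1. PCs: A@4 B@2 C@3

Answer: x=18 y=-1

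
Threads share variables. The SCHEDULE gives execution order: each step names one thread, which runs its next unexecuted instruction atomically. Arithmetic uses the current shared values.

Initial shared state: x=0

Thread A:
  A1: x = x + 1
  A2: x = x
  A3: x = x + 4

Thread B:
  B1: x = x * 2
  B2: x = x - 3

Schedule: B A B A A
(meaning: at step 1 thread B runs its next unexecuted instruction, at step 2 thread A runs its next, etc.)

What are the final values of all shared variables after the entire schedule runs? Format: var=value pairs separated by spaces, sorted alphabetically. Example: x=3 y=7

Step 1: thread B executes B1 (x = x * 2). Shared: x=0. PCs: A@0 B@1
Step 2: thread A executes A1 (x = x + 1). Shared: x=1. PCs: A@1 B@1
Step 3: thread B executes B2 (x = x - 3). Shared: x=-2. PCs: A@1 B@2
Step 4: thread A executes A2 (x = x). Shared: x=-2. PCs: A@2 B@2
Step 5: thread A executes A3 (x = x + 4). Shared: x=2. PCs: A@3 B@2

Answer: x=2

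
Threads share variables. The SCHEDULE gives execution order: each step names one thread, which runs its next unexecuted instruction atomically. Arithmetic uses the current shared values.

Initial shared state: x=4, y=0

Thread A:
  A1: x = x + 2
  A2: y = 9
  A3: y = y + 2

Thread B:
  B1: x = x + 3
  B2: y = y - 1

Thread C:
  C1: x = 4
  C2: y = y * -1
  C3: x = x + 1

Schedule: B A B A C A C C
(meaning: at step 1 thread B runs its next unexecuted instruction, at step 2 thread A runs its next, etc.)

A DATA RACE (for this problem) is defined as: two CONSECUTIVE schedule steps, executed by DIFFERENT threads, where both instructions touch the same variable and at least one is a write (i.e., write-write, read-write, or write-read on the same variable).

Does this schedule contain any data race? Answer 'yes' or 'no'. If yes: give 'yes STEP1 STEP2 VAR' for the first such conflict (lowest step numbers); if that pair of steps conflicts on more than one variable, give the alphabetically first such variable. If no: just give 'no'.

Steps 1,2: B(x = x + 3) vs A(x = x + 2). RACE on x (W-W).
Steps 2,3: A(r=x,w=x) vs B(r=y,w=y). No conflict.
Steps 3,4: B(y = y - 1) vs A(y = 9). RACE on y (W-W).
Steps 4,5: A(r=-,w=y) vs C(r=-,w=x). No conflict.
Steps 5,6: C(r=-,w=x) vs A(r=y,w=y). No conflict.
Steps 6,7: A(y = y + 2) vs C(y = y * -1). RACE on y (W-W).
Steps 7,8: same thread (C). No race.
First conflict at steps 1,2.

Answer: yes 1 2 x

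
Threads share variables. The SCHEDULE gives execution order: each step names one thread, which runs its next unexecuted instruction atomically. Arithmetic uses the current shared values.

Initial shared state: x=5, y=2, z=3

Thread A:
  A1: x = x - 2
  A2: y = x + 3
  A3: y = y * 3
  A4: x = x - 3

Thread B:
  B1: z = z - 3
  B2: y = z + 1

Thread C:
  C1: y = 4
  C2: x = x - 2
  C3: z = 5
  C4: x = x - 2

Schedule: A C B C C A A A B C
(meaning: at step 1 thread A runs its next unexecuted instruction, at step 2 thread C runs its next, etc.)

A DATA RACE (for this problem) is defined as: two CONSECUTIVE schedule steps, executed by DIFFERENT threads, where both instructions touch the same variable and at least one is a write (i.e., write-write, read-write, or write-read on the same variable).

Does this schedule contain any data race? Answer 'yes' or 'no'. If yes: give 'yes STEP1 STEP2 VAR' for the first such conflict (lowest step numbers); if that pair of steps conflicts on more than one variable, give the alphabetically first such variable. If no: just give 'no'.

Answer: no

Derivation:
Steps 1,2: A(r=x,w=x) vs C(r=-,w=y). No conflict.
Steps 2,3: C(r=-,w=y) vs B(r=z,w=z). No conflict.
Steps 3,4: B(r=z,w=z) vs C(r=x,w=x). No conflict.
Steps 4,5: same thread (C). No race.
Steps 5,6: C(r=-,w=z) vs A(r=x,w=y). No conflict.
Steps 6,7: same thread (A). No race.
Steps 7,8: same thread (A). No race.
Steps 8,9: A(r=x,w=x) vs B(r=z,w=y). No conflict.
Steps 9,10: B(r=z,w=y) vs C(r=x,w=x). No conflict.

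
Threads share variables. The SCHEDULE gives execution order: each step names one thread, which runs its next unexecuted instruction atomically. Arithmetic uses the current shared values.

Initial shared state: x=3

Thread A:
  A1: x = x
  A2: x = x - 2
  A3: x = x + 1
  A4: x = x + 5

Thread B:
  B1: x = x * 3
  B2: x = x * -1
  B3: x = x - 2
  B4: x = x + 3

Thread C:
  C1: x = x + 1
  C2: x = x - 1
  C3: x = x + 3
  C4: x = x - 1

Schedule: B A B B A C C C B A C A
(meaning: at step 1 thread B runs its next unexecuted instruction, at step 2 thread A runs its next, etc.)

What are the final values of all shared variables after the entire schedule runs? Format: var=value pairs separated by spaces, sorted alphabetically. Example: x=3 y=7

Step 1: thread B executes B1 (x = x * 3). Shared: x=9. PCs: A@0 B@1 C@0
Step 2: thread A executes A1 (x = x). Shared: x=9. PCs: A@1 B@1 C@0
Step 3: thread B executes B2 (x = x * -1). Shared: x=-9. PCs: A@1 B@2 C@0
Step 4: thread B executes B3 (x = x - 2). Shared: x=-11. PCs: A@1 B@3 C@0
Step 5: thread A executes A2 (x = x - 2). Shared: x=-13. PCs: A@2 B@3 C@0
Step 6: thread C executes C1 (x = x + 1). Shared: x=-12. PCs: A@2 B@3 C@1
Step 7: thread C executes C2 (x = x - 1). Shared: x=-13. PCs: A@2 B@3 C@2
Step 8: thread C executes C3 (x = x + 3). Shared: x=-10. PCs: A@2 B@3 C@3
Step 9: thread B executes B4 (x = x + 3). Shared: x=-7. PCs: A@2 B@4 C@3
Step 10: thread A executes A3 (x = x + 1). Shared: x=-6. PCs: A@3 B@4 C@3
Step 11: thread C executes C4 (x = x - 1). Shared: x=-7. PCs: A@3 B@4 C@4
Step 12: thread A executes A4 (x = x + 5). Shared: x=-2. PCs: A@4 B@4 C@4

Answer: x=-2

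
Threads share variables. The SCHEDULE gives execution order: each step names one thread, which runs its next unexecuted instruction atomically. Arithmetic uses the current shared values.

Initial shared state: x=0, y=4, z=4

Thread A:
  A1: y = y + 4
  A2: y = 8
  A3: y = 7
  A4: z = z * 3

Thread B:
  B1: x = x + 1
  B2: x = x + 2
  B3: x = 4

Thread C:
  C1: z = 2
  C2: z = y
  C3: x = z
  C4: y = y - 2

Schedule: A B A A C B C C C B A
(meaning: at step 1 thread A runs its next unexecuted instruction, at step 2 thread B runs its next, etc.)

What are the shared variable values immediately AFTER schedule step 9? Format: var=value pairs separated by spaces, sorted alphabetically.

Step 1: thread A executes A1 (y = y + 4). Shared: x=0 y=8 z=4. PCs: A@1 B@0 C@0
Step 2: thread B executes B1 (x = x + 1). Shared: x=1 y=8 z=4. PCs: A@1 B@1 C@0
Step 3: thread A executes A2 (y = 8). Shared: x=1 y=8 z=4. PCs: A@2 B@1 C@0
Step 4: thread A executes A3 (y = 7). Shared: x=1 y=7 z=4. PCs: A@3 B@1 C@0
Step 5: thread C executes C1 (z = 2). Shared: x=1 y=7 z=2. PCs: A@3 B@1 C@1
Step 6: thread B executes B2 (x = x + 2). Shared: x=3 y=7 z=2. PCs: A@3 B@2 C@1
Step 7: thread C executes C2 (z = y). Shared: x=3 y=7 z=7. PCs: A@3 B@2 C@2
Step 8: thread C executes C3 (x = z). Shared: x=7 y=7 z=7. PCs: A@3 B@2 C@3
Step 9: thread C executes C4 (y = y - 2). Shared: x=7 y=5 z=7. PCs: A@3 B@2 C@4

Answer: x=7 y=5 z=7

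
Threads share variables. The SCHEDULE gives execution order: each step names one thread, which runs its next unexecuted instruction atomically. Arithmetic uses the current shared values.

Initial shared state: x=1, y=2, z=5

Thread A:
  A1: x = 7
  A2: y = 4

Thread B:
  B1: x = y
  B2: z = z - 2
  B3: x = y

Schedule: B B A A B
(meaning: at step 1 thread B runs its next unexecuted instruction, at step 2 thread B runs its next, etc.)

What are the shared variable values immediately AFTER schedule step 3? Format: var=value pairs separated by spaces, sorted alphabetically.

Answer: x=7 y=2 z=3

Derivation:
Step 1: thread B executes B1 (x = y). Shared: x=2 y=2 z=5. PCs: A@0 B@1
Step 2: thread B executes B2 (z = z - 2). Shared: x=2 y=2 z=3. PCs: A@0 B@2
Step 3: thread A executes A1 (x = 7). Shared: x=7 y=2 z=3. PCs: A@1 B@2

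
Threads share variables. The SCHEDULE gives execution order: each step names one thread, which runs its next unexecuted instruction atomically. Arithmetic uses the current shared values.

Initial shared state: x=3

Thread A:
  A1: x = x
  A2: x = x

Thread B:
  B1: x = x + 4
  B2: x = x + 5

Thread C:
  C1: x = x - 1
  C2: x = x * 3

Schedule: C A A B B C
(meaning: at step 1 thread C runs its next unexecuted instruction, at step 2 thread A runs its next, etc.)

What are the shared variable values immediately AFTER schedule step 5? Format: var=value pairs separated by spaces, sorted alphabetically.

Answer: x=11

Derivation:
Step 1: thread C executes C1 (x = x - 1). Shared: x=2. PCs: A@0 B@0 C@1
Step 2: thread A executes A1 (x = x). Shared: x=2. PCs: A@1 B@0 C@1
Step 3: thread A executes A2 (x = x). Shared: x=2. PCs: A@2 B@0 C@1
Step 4: thread B executes B1 (x = x + 4). Shared: x=6. PCs: A@2 B@1 C@1
Step 5: thread B executes B2 (x = x + 5). Shared: x=11. PCs: A@2 B@2 C@1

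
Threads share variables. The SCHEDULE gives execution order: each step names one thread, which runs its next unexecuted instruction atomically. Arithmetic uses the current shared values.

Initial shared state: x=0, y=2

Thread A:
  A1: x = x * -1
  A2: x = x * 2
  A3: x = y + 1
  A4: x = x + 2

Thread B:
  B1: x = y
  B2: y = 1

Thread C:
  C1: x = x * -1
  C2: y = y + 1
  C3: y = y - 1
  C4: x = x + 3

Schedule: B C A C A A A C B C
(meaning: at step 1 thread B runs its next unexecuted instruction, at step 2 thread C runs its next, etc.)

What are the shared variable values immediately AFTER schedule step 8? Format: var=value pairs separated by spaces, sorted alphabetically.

Step 1: thread B executes B1 (x = y). Shared: x=2 y=2. PCs: A@0 B@1 C@0
Step 2: thread C executes C1 (x = x * -1). Shared: x=-2 y=2. PCs: A@0 B@1 C@1
Step 3: thread A executes A1 (x = x * -1). Shared: x=2 y=2. PCs: A@1 B@1 C@1
Step 4: thread C executes C2 (y = y + 1). Shared: x=2 y=3. PCs: A@1 B@1 C@2
Step 5: thread A executes A2 (x = x * 2). Shared: x=4 y=3. PCs: A@2 B@1 C@2
Step 6: thread A executes A3 (x = y + 1). Shared: x=4 y=3. PCs: A@3 B@1 C@2
Step 7: thread A executes A4 (x = x + 2). Shared: x=6 y=3. PCs: A@4 B@1 C@2
Step 8: thread C executes C3 (y = y - 1). Shared: x=6 y=2. PCs: A@4 B@1 C@3

Answer: x=6 y=2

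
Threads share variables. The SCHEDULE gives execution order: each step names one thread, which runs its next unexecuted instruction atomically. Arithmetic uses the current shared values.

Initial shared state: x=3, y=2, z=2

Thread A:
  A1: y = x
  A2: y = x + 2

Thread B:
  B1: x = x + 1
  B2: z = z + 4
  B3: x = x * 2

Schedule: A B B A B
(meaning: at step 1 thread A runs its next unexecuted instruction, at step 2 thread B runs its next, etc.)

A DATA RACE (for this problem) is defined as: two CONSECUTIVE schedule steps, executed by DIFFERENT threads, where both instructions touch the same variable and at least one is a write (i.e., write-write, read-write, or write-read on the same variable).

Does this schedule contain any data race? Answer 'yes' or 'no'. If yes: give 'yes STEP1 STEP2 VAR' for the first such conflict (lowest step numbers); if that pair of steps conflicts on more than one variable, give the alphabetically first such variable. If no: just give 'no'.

Steps 1,2: A(y = x) vs B(x = x + 1). RACE on x (R-W).
Steps 2,3: same thread (B). No race.
Steps 3,4: B(r=z,w=z) vs A(r=x,w=y). No conflict.
Steps 4,5: A(y = x + 2) vs B(x = x * 2). RACE on x (R-W).
First conflict at steps 1,2.

Answer: yes 1 2 x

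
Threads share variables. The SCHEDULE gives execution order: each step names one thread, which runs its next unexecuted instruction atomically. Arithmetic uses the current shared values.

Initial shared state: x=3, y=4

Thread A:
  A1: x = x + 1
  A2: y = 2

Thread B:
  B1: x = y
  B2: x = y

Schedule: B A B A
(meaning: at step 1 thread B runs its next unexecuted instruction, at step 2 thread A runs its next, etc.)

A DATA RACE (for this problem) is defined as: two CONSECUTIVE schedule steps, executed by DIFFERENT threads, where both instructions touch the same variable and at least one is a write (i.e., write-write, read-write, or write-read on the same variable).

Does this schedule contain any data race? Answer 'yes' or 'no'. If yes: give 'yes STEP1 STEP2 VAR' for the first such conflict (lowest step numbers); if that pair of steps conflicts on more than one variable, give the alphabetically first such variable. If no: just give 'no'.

Answer: yes 1 2 x

Derivation:
Steps 1,2: B(x = y) vs A(x = x + 1). RACE on x (W-W).
Steps 2,3: A(x = x + 1) vs B(x = y). RACE on x (W-W).
Steps 3,4: B(x = y) vs A(y = 2). RACE on y (R-W).
First conflict at steps 1,2.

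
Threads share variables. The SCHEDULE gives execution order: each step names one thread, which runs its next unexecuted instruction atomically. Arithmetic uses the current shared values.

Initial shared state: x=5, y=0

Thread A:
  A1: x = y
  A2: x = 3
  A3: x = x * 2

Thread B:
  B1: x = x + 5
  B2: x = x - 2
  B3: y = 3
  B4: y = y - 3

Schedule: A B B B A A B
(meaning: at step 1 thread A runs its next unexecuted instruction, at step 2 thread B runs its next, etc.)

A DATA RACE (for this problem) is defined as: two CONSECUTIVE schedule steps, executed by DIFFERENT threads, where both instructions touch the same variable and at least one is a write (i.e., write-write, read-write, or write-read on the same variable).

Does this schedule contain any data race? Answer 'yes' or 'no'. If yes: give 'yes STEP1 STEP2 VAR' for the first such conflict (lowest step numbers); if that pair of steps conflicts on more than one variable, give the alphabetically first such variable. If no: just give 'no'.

Answer: yes 1 2 x

Derivation:
Steps 1,2: A(x = y) vs B(x = x + 5). RACE on x (W-W).
Steps 2,3: same thread (B). No race.
Steps 3,4: same thread (B). No race.
Steps 4,5: B(r=-,w=y) vs A(r=-,w=x). No conflict.
Steps 5,6: same thread (A). No race.
Steps 6,7: A(r=x,w=x) vs B(r=y,w=y). No conflict.
First conflict at steps 1,2.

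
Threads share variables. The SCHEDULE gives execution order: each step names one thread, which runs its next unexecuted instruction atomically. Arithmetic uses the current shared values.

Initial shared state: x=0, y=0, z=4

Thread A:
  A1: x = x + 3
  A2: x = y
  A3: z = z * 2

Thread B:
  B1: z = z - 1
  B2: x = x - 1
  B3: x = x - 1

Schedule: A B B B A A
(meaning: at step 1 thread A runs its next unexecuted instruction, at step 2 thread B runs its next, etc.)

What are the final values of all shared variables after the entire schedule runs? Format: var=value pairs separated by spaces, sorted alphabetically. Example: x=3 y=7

Answer: x=0 y=0 z=6

Derivation:
Step 1: thread A executes A1 (x = x + 3). Shared: x=3 y=0 z=4. PCs: A@1 B@0
Step 2: thread B executes B1 (z = z - 1). Shared: x=3 y=0 z=3. PCs: A@1 B@1
Step 3: thread B executes B2 (x = x - 1). Shared: x=2 y=0 z=3. PCs: A@1 B@2
Step 4: thread B executes B3 (x = x - 1). Shared: x=1 y=0 z=3. PCs: A@1 B@3
Step 5: thread A executes A2 (x = y). Shared: x=0 y=0 z=3. PCs: A@2 B@3
Step 6: thread A executes A3 (z = z * 2). Shared: x=0 y=0 z=6. PCs: A@3 B@3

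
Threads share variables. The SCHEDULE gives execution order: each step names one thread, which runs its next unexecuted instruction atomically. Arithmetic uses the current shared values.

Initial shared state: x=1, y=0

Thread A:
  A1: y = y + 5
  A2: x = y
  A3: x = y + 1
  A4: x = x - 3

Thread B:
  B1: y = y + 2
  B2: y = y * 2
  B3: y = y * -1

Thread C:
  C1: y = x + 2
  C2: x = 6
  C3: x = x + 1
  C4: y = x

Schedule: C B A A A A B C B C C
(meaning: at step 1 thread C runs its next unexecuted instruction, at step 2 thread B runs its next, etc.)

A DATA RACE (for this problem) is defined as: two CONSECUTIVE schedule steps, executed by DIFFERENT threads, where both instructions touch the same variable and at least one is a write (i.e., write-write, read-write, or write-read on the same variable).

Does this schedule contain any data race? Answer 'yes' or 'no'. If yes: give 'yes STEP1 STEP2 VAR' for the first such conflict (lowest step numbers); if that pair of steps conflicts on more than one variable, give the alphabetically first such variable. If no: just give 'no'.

Answer: yes 1 2 y

Derivation:
Steps 1,2: C(y = x + 2) vs B(y = y + 2). RACE on y (W-W).
Steps 2,3: B(y = y + 2) vs A(y = y + 5). RACE on y (W-W).
Steps 3,4: same thread (A). No race.
Steps 4,5: same thread (A). No race.
Steps 5,6: same thread (A). No race.
Steps 6,7: A(r=x,w=x) vs B(r=y,w=y). No conflict.
Steps 7,8: B(r=y,w=y) vs C(r=-,w=x). No conflict.
Steps 8,9: C(r=-,w=x) vs B(r=y,w=y). No conflict.
Steps 9,10: B(r=y,w=y) vs C(r=x,w=x). No conflict.
Steps 10,11: same thread (C). No race.
First conflict at steps 1,2.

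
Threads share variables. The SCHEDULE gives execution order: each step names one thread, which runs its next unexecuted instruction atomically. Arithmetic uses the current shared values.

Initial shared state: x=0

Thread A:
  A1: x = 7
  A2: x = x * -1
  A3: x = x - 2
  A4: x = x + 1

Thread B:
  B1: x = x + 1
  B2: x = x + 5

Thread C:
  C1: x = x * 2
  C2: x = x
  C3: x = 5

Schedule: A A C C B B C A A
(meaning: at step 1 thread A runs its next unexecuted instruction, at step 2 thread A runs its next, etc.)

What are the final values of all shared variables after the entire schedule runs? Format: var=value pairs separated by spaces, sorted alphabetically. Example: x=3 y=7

Step 1: thread A executes A1 (x = 7). Shared: x=7. PCs: A@1 B@0 C@0
Step 2: thread A executes A2 (x = x * -1). Shared: x=-7. PCs: A@2 B@0 C@0
Step 3: thread C executes C1 (x = x * 2). Shared: x=-14. PCs: A@2 B@0 C@1
Step 4: thread C executes C2 (x = x). Shared: x=-14. PCs: A@2 B@0 C@2
Step 5: thread B executes B1 (x = x + 1). Shared: x=-13. PCs: A@2 B@1 C@2
Step 6: thread B executes B2 (x = x + 5). Shared: x=-8. PCs: A@2 B@2 C@2
Step 7: thread C executes C3 (x = 5). Shared: x=5. PCs: A@2 B@2 C@3
Step 8: thread A executes A3 (x = x - 2). Shared: x=3. PCs: A@3 B@2 C@3
Step 9: thread A executes A4 (x = x + 1). Shared: x=4. PCs: A@4 B@2 C@3

Answer: x=4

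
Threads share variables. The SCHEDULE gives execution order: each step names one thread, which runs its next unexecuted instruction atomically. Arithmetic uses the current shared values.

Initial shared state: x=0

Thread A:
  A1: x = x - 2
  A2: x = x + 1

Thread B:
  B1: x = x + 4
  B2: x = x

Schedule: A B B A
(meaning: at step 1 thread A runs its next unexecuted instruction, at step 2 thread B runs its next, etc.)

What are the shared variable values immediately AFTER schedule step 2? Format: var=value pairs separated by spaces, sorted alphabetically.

Answer: x=2

Derivation:
Step 1: thread A executes A1 (x = x - 2). Shared: x=-2. PCs: A@1 B@0
Step 2: thread B executes B1 (x = x + 4). Shared: x=2. PCs: A@1 B@1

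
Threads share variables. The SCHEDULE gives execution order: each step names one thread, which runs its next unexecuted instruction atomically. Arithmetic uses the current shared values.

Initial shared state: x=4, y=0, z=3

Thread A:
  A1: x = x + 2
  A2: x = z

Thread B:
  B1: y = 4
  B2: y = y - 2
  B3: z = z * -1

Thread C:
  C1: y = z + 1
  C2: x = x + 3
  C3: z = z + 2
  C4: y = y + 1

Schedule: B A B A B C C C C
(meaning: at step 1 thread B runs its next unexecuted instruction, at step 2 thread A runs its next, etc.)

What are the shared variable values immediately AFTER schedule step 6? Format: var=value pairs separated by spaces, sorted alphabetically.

Step 1: thread B executes B1 (y = 4). Shared: x=4 y=4 z=3. PCs: A@0 B@1 C@0
Step 2: thread A executes A1 (x = x + 2). Shared: x=6 y=4 z=3. PCs: A@1 B@1 C@0
Step 3: thread B executes B2 (y = y - 2). Shared: x=6 y=2 z=3. PCs: A@1 B@2 C@0
Step 4: thread A executes A2 (x = z). Shared: x=3 y=2 z=3. PCs: A@2 B@2 C@0
Step 5: thread B executes B3 (z = z * -1). Shared: x=3 y=2 z=-3. PCs: A@2 B@3 C@0
Step 6: thread C executes C1 (y = z + 1). Shared: x=3 y=-2 z=-3. PCs: A@2 B@3 C@1

Answer: x=3 y=-2 z=-3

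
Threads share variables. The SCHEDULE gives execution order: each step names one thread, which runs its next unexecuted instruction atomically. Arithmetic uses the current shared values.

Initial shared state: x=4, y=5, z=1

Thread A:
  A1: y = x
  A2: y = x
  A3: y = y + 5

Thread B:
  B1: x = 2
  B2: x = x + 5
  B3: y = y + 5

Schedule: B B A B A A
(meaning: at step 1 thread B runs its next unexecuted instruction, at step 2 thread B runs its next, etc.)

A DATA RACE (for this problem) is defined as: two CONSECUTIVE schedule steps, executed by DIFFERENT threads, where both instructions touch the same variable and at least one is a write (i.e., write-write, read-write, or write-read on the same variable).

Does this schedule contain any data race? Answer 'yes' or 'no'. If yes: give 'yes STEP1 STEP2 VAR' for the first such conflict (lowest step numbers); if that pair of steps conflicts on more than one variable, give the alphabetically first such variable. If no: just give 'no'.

Steps 1,2: same thread (B). No race.
Steps 2,3: B(x = x + 5) vs A(y = x). RACE on x (W-R).
Steps 3,4: A(y = x) vs B(y = y + 5). RACE on y (W-W).
Steps 4,5: B(y = y + 5) vs A(y = x). RACE on y (W-W).
Steps 5,6: same thread (A). No race.
First conflict at steps 2,3.

Answer: yes 2 3 x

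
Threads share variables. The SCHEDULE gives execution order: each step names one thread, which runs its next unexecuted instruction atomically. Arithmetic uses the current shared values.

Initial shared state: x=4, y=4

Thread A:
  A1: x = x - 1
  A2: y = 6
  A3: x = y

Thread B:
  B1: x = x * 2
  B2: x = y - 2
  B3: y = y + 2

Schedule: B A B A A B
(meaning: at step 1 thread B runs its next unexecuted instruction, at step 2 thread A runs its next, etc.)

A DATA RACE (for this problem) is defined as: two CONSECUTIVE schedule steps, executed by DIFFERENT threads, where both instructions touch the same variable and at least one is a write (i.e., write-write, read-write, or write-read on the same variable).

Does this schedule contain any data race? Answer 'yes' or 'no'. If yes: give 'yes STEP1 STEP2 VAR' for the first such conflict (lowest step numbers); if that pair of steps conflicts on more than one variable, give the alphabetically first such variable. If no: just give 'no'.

Steps 1,2: B(x = x * 2) vs A(x = x - 1). RACE on x (W-W).
Steps 2,3: A(x = x - 1) vs B(x = y - 2). RACE on x (W-W).
Steps 3,4: B(x = y - 2) vs A(y = 6). RACE on y (R-W).
Steps 4,5: same thread (A). No race.
Steps 5,6: A(x = y) vs B(y = y + 2). RACE on y (R-W).
First conflict at steps 1,2.

Answer: yes 1 2 x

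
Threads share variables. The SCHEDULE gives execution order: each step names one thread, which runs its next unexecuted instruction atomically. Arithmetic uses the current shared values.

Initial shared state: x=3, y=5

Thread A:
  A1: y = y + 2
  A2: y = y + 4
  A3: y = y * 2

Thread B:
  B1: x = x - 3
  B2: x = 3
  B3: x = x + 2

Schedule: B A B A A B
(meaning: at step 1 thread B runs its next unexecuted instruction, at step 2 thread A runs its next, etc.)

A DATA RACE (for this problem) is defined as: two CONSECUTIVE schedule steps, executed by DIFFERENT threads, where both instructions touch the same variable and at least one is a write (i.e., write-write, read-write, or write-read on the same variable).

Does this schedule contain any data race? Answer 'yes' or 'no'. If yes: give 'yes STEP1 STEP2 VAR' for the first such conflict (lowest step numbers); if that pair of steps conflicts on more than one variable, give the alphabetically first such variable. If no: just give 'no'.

Answer: no

Derivation:
Steps 1,2: B(r=x,w=x) vs A(r=y,w=y). No conflict.
Steps 2,3: A(r=y,w=y) vs B(r=-,w=x). No conflict.
Steps 3,4: B(r=-,w=x) vs A(r=y,w=y). No conflict.
Steps 4,5: same thread (A). No race.
Steps 5,6: A(r=y,w=y) vs B(r=x,w=x). No conflict.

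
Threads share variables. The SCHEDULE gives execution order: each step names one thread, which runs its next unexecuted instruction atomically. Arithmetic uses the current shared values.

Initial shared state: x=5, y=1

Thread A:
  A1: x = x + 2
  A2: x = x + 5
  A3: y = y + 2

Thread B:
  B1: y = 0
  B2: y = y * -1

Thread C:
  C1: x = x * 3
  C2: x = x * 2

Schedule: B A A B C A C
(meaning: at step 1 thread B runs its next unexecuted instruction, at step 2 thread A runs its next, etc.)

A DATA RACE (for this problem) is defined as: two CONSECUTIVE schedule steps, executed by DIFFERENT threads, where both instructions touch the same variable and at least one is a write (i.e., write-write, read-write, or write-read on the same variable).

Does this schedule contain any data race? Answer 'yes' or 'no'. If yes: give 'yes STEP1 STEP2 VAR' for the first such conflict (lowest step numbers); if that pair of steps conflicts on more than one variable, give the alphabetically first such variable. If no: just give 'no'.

Answer: no

Derivation:
Steps 1,2: B(r=-,w=y) vs A(r=x,w=x). No conflict.
Steps 2,3: same thread (A). No race.
Steps 3,4: A(r=x,w=x) vs B(r=y,w=y). No conflict.
Steps 4,5: B(r=y,w=y) vs C(r=x,w=x). No conflict.
Steps 5,6: C(r=x,w=x) vs A(r=y,w=y). No conflict.
Steps 6,7: A(r=y,w=y) vs C(r=x,w=x). No conflict.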